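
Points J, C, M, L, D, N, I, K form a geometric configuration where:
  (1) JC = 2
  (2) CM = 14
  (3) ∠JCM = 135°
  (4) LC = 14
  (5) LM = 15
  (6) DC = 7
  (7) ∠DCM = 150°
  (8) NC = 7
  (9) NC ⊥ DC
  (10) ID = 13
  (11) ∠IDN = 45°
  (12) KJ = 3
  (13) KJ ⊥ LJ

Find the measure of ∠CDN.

Step 1: By the law of cosines on triangle DCN: DN² = 7² + 7² − 2·7·7·cos(90°) = 98, so DN = 7·√2.
Step 2: By the inverse law of cosines on triangle CDN: cos(∠CDN) = (7² + (7·√2)² − 7²) / (2·7·7·√2) = 98/138.59 = 0.7071, so ∠CDN = 45°.

Therefore, the measure of angle ∠CDN = 45°.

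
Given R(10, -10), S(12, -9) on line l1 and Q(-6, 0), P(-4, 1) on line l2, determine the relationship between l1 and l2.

Slope of line 1: m1 = (-9 - -10)/(12 - 10) = 1/2 = 1/2
Slope of line 2: m2 = (1 - 0)/(-4 - -6) = 1/2 = 1/2
m1 = m2, so the lines are parallel.

Parallel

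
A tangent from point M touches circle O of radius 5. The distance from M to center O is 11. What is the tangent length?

The tangent, radius, and line from the external point to the center form a right triangle.
The right angle is where the tangent meets the radius.
By the Pythagorean theorem: tangent² + 5² = 11²
tangent² = 121 - 25 = 96
tangent = 4*sqrt(6)

4*sqrt(6)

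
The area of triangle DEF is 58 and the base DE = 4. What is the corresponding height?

Rearranging the area formula Area = (1/2) * base * height:
height = 2 * Area / base = 2 * 58 / 4 = 29.

29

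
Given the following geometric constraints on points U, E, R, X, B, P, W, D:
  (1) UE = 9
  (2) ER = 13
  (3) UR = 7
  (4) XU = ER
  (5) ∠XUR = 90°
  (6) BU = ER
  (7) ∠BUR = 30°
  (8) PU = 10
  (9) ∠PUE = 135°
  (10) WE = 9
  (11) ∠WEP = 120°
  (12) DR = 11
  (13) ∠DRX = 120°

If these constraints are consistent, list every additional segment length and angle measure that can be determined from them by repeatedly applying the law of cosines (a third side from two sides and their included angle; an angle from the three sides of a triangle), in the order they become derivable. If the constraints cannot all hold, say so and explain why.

The constraints are consistent. Derivable facts, in order:
After 1 step:
- EP ≈ 17.56
- RB ≈ 7.77
- RX ≈ 14.76
- ∠ERU = 41.17°
- ∠EUR = 108.03°
- ∠REU = 30.8°
After 2 steps:
- PW ≈ 23.39
- XD ≈ 22.39
- ∠BRU = 123.23°
- ∠EPU = 21.25°
- ∠PEU = 23.75°
- ∠RBU = 26.77°
- ∠RXU = 28.3°
- ∠URX = 61.7°
After 3 steps:
- ∠DXR = 25.18°
- ∠EPW = 19.46°
- ∠EWP = 40.54°
- ∠RDX = 34.82°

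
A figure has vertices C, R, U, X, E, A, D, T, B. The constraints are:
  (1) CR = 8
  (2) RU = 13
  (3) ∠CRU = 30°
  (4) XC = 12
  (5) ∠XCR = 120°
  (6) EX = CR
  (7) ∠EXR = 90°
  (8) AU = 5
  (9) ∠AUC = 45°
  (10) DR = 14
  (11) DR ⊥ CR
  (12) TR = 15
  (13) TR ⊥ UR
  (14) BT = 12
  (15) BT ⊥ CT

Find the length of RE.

From the given relations: EX = CR = 8.
Step 1: By the law of cosines on triangle XCR: XR² = 12² + 8² − 2·12·8·cos(120°) = 304, so XR = 4·√19.
Step 2: By the law of cosines on triangle RXE: RE² = (4·√19)² + 8² − 2·4·√19·8·cos(90°) = 368, so RE = 4·√23.

Therefore, the length of RE = 4·√23.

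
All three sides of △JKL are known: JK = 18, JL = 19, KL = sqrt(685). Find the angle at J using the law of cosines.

When all three sides of a triangle are known, the law of cosines can be rearranged to find any angle.
cos(C) = (a² + b² - c²) / (2ab) gives cos(J) = 0.
Taking the inverse cosine: J = 90°.

90°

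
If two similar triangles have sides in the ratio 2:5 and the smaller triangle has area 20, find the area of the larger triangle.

Area ratio = (2/5)^2 = 4/25. Area of the larger triangle = 20 * 25/4 = 125.

125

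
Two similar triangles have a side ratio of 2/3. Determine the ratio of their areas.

Area scales with the square of linear dimensions. If every length is multiplied by 2/3, then the area is multiplied by (2/3)^2 = 4/9.
The area ratio is 4:9.

4:9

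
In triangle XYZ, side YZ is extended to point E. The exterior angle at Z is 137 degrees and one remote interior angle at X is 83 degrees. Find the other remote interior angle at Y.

The exterior angle theorem states that an exterior angle equals the sum of the two non-adjacent interior angles.
So 137 = 83 + angle Y, which gives angle Y = 137 - 83 = 54 degrees.

54 degrees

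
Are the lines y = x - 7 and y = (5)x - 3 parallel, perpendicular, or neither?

Slope of line 1: m1 = 1
Slope of line 2: m2 = 5
For parallel lines we need equal slopes: 1 != 5.
For perpendicular lines we need m1*m2 = -1: (1)(5) = 5 != -1.
Since neither condition holds, the lines are neither parallel nor perpendicular.

Neither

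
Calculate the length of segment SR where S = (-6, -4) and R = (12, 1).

d = sqrt((12 - -6)^2 + (1 - -4)^2)
d = sqrt(18^2 + 5^2)
d = sqrt(324 + 25)
d = sqrt(349)

sqrt(349)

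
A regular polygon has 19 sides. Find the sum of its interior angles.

The sum of interior angles of an n-sided polygon is (n - 2) * 180.
For n = 19: (19 - 2) * 180 = 17 * 180 = 3060 degrees.

3060 degrees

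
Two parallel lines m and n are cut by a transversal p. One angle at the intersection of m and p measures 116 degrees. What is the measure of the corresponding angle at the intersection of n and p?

When a transversal crosses parallel lines, angles in the same position at each intersection are called corresponding angles.
These are always equal, so the answer is 116 degrees.

116 degrees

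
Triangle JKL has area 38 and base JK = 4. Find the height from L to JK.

Rearranging the area formula Area = (1/2) * base * height:
height = 2 * Area / base = 2 * 38 / 4 = 19.

19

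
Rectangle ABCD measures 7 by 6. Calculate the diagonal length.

Using the Pythagorean theorem:
d² = 7² + 6² = 49 + 36 = 85
d = sqrt(85)

sqrt(85)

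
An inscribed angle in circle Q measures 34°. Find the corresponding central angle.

By the inscribed angle theorem, the central angle is twice the inscribed angle.
Central angle = 2 × 34° = 68°

68°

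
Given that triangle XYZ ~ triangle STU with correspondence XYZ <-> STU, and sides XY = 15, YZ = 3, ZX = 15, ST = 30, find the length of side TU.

Since the triangles are similar, the ratio of corresponding sides is constant.
Scale factor k = ST / XY = 30 / 15 = 2
TU = k * YZ = 2 * 3 = 6

6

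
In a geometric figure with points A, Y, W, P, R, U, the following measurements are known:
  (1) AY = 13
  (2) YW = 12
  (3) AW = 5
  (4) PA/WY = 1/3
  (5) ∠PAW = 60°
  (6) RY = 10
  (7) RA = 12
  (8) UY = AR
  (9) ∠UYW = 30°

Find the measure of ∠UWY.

From the given relations: UY = AR = 12.
Step 1: By the law of cosines on triangle WYU: WU² = 12² + 12² − 2·12·12·cos(30°) = 38.58, so WU ≈ 6.21.
Step 2: By the inverse law of cosines on triangle UWY: cos(∠UWY) = (6.21² + 12² − 12²) / (2·6.21·12) = 38.58/149.08 = 0.2588, so ∠UWY = 75°.

Therefore, the measure of angle ∠UWY = 75°.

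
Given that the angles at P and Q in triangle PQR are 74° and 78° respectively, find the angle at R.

By the triangle angle sum property, the three interior angles of any triangle add up to 180°.
We know angle P = 74° and angle Q = 78°, so their sum is 152°.
Therefore angle R = 180° - 152° = 28°.

28 degrees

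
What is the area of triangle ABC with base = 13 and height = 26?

Area = (1/2)(13)(26) = 169

169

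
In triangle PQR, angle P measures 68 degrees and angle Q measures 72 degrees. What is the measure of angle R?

Let angle R = x. Then 68 + 72 + x = 180.
x = 180 - 140 = 40 degrees.

40 degrees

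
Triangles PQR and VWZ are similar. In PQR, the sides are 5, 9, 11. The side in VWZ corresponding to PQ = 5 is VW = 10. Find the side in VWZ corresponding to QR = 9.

k = 10/5 = 2. WZ = 2 * 9 = 18.

18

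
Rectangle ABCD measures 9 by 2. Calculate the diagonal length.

A rectangle's diagonal splits it into two right triangles, with the diagonal as the hypotenuse.
By the Pythagorean theorem, d^2 = 9^2 + 2^2 = 85.
Therefore d = sqrt(85).

sqrt(85)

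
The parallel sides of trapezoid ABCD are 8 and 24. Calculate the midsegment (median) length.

The midsegment of a trapezoid = (base1 + base2) / 2
midsegment = (8 + 24) / 2
midsegment = 32 / 2
midsegment = 16

16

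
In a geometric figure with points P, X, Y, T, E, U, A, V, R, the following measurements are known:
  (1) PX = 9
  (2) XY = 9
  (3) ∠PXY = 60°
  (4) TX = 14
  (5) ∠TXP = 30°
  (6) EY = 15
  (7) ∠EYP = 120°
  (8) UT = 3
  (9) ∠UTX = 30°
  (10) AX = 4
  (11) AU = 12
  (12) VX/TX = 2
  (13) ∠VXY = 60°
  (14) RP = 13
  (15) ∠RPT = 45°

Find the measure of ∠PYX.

Step 1: By the law of cosines on triangle YXP: YP² = 9² + 9² − 2·9·9·cos(60°) = 81, so YP = 9.
Step 2: By the inverse law of cosines on triangle PYX: cos(∠PYX) = (9² + 9² − 9²) / (2·9·9) = 81/162 = 0.5, so ∠PYX = 60°.

Therefore, the measure of angle ∠PYX = 60°.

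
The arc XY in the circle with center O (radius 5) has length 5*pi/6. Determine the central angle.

The full circumference is 2πr = 10*pi.
The arc is 5*pi/6 / 10*pi = 1/12 of the full circle.
So the central angle = 1/12 × 360° = 30°.

30°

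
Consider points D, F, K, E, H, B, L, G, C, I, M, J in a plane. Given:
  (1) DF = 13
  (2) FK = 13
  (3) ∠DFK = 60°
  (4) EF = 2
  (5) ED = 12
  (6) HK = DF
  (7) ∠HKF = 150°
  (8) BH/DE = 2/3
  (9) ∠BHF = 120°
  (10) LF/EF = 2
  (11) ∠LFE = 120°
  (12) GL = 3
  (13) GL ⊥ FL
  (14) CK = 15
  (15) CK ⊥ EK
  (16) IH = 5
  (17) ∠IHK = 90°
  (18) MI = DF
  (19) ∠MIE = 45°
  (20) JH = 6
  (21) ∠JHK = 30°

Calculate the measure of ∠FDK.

Step 1: By the law of cosines on triangle DFK: DK² = 13² + 13² − 2·13·13·cos(60°) = 169, so DK = 13.
Step 2: By the inverse law of cosines on triangle FDK: cos(∠FDK) = (13² + 13² − 13²) / (2·13·13) = 169/338 = 0.5, so ∠FDK = 60°.

Therefore, the measure of angle ∠FDK = 60°.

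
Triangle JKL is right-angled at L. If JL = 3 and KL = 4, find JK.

JK = sqrt(3^2 + 4^2) = sqrt(25) = 5

5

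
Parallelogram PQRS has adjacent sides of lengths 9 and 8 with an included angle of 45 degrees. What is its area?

The area of a parallelogram equals the product of two adjacent sides times the sine of the included angle.
This is because the height equals 8 * sin(45°) = 4*sqrt(2).
Area = 9 * 4*sqrt(2) = 36*sqrt(2)

36*sqrt(2)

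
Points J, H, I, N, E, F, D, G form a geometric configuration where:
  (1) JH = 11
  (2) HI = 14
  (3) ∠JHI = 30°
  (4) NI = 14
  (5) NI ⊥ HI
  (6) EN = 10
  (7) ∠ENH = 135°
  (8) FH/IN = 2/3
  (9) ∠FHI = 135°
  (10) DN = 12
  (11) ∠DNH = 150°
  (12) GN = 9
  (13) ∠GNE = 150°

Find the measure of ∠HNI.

Step 1: By the law of cosines on triangle NIH: NH² = 14² + 14² − 2·14·14·cos(90°) = 392, so NH = 14·√2.
Step 2: By the inverse law of cosines on triangle HNI: cos(∠HNI) = ((14·√2)² + 14² − 14²) / (2·14·√2·14) = 392/554.37 = 0.7071, so ∠HNI = 45°.

Therefore, the measure of angle ∠HNI = 45°.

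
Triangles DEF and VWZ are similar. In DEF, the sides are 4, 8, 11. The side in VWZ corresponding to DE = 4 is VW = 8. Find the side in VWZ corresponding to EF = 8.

Similar triangles have proportional sides. Setting up the proportion:
VW / DE = WZ / EF
8 / 4 = WZ / 8
WZ = 8 * 8 / 4 = 16.

16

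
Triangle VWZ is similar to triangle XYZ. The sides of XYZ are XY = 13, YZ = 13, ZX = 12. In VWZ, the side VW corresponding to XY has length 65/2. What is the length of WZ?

Similar triangles have proportional sides. Setting up the proportion:
VW / XY = WZ / YZ
65/2 / 13 = WZ / 13
WZ = 13 * 65/2 / 13 = 65/2.

65/2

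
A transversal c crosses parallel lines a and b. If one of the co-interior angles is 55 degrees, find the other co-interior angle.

Co-interior angles sum to 180: 180 - 55 = 125 degrees.

125 degrees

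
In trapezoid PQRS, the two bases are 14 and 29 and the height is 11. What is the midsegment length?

midsegment = (14 + 29) / 2 = 43 / 2 = 43/2

43/2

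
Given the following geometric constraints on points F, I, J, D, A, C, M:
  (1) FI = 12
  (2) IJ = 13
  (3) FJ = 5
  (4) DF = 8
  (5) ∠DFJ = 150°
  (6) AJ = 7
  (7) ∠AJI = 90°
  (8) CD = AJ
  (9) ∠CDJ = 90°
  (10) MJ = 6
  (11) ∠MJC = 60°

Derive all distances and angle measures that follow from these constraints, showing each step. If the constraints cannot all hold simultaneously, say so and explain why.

The constraints are consistent.

From the given relations:
  CD = AJ = 7

Step 1: From IJ = 13, JA = 7, and ∠IJA = 90°, by the law of cosines:
  IA² = IJ² + JA² - 2·IJ·JA·cos(90°) = 169 + 49 - 0 = 218
  IA ≈ 14.76

Step 2: From JF = 5, FD = 8, and ∠JFD = 150°, by the law of cosines:
  JD² = JF² + FD² - 2·JF·FD·cos(150°) = 25 + 64 + 69.28 = 158.3
  JD ≈ 12.58

Step 3: From FI = 12, FJ = 5, IJ = 13, by the inverse law of cosines:
  cos(∠IFJ) = (FI² + FJ² - IJ²) / (2·FI·FJ)
  ∠IFJ = 90°

Step 4: From IF = 12, IJ = 13, FJ = 5, by the inverse law of cosines:
  cos(∠FIJ) = (IF² + IJ² - FJ²) / (2·IF·IJ)
  ∠FIJ = 22.62°

Step 5: From JF = 5, JI = 13, FI = 12, by the inverse law of cosines:
  cos(∠FJI) = (JF² + JI² - FI²) / (2·JF·JI)
  ∠FJI = 67.38°

Step 6: From JD = 12.58, DC = 7, and ∠JDC = 90°, by the law of cosines:
  JC² = JD² + DC² - 2·JD·DC·cos(90°) = 158.3 + 49 - 0 = 207.3
  JC ≈ 14.4

Step 7: From IA = 14.76, IJ = 13, AJ = 7, by the inverse law of cosines:
  cos(∠AIJ) = (IA² + IJ² - AJ²) / (2·IA·IJ)
  ∠AIJ = 28.3°

Step 8: From JD = 12.58, JF = 5, DF = 8, by the inverse law of cosines:
  cos(∠DJF) = (JD² + JF² - DF²) / (2·JD·JF)
  ∠DJF = 18.54°

Step 9: From DF = 8, DJ = 12.58, FJ = 5, by the inverse law of cosines:
  cos(∠FDJ) = (DF² + DJ² - FJ²) / (2·DF·DJ)
  ∠FDJ = 11.46°

Step 10: From AI = 14.76, AJ = 7, IJ = 13, by the inverse law of cosines:
  cos(∠IAJ) = (AI² + AJ² - IJ²) / (2·AI·AJ)
  ∠IAJ = 61.7°

Step 11: From CJ = 14.4, JM = 6, and ∠CJM = 60°, by the law of cosines:
  CM² = CJ² + JM² - 2·CJ·JM·cos(60°) = 207.3 + 36 - 86.38 = 156.9
  CM ≈ 12.53

Step 12: From JC = 14.4, JD = 12.58, CD = 7, by the inverse law of cosines:
  cos(∠CJD) = (JC² + JD² - CD²) / (2·JC·JD)
  ∠CJD = 29.09°

Step 13: From CD = 7, CJ = 14.4, DJ = 12.58, by the inverse law of cosines:
  cos(∠DCJ) = (CD² + CJ² - DJ²) / (2·CD·CJ)
  ∠DCJ = 60.91°

Step 14: From CJ = 14.4, CM = 12.53, JM = 6, by the inverse law of cosines:
  cos(∠JCM) = (CJ² + CM² - JM²) / (2·CJ·CM)
  ∠JCM = 24.51°

Step 15: From MC = 12.53, MJ = 6, CJ = 14.4, by the inverse law of cosines:
  cos(∠CMJ) = (MC² + MJ² - CJ²) / (2·MC·MJ)
  ∠CMJ = 95.49°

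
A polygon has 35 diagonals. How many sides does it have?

Using d = n(n - 3)/2, we solve 35 = n(n - 3)/2.
So n(n - 3) = 70.
Testing n = 10: 10 * 7 = 70 = 70. Correct.
The polygon has 10 sides.

10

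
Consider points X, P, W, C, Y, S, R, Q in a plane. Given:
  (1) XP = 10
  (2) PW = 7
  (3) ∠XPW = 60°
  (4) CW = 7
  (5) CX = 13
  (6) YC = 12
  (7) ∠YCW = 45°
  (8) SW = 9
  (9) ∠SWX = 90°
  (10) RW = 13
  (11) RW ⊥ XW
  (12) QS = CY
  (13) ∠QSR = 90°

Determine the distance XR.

Step 1: By the law of cosines on triangle XPW: XW² = 10² + 7² − 2·10·7·cos(60°) = 79, so XW = √79.
Step 2: By the law of cosines on triangle XWR: XR² = √79² + 13² − 2·√79·13·cos(90°) = 248, so XR = 2·√62.

Therefore, the length of XR = 2·√62.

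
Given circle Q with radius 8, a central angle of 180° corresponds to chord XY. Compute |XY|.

Drop a perpendicular from the center to the chord, bisecting both the chord and the central angle.
Each half-chord = r sin(θ/2) = 8 sin(90°).
The full chord = 2 × 8 × sin(90°) = 16.

16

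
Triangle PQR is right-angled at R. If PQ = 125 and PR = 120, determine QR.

By the Pythagorean theorem: QR^2 = PQ^2 - PR^2
QR^2 = 125^2 - 120^2 = 15625 - 14400 = 1225
QR = sqrt(1225) = 35

35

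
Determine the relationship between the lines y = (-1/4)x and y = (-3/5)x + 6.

Slope of line 1: m1 = -1/4
Slope of line 2: m2 = -3/5
m1 != m2 (-1/4 != -3/5), so not parallel.
m1 * m2 = (-1/4) * (-3/5) = 3/20 != -1, so not perpendicular.
The lines are neither parallel nor perpendicular.

Neither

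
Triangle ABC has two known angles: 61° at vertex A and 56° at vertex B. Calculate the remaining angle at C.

angle C = 180 - 61 - 56 = 63 degrees.

63 degrees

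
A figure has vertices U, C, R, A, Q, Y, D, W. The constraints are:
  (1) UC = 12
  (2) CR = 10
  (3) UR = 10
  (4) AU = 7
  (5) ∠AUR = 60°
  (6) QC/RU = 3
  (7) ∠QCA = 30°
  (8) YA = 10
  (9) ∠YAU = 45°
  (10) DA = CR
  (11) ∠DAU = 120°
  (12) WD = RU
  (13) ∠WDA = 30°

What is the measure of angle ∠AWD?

From the given relations: WD = RU = 10; DA = CR = 10.
Step 1: By the law of cosines on triangle WDA: WA² = 10² + 10² − 2·10·10·cos(30°) = 26.79, so WA ≈ 5.18.
Step 2: By the inverse law of cosines on triangle AWD: cos(∠AWD) = (5.18² + 10² − 10²) / (2·5.18·10) = 26.79/103.53 = 0.2588, so ∠AWD = 75°.

Therefore, the measure of angle ∠AWD = 75°.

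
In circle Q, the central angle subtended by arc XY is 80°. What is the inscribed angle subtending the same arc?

Inscribed angle = 80° / 2 = 40° (inscribed angle theorem).

40°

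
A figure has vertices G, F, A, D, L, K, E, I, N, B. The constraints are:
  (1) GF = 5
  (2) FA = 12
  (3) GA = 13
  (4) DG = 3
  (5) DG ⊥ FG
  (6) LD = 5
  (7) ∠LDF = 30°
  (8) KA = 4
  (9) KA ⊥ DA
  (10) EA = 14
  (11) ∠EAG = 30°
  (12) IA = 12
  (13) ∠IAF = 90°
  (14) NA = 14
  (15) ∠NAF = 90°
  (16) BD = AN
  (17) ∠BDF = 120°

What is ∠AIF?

Step 1: By the law of cosines on triangle IAF: IF² = 12² + 12² − 2·12·12·cos(90°) = 288, so IF = 12·√2.
Step 2: By the inverse law of cosines on triangle AIF: cos(∠AIF) = (12² + (12·√2)² − 12²) / (2·12·12·√2) = 288/407.29 = 0.7071, so ∠AIF = 45°.

Therefore, the measure of angle ∠AIF = 45°.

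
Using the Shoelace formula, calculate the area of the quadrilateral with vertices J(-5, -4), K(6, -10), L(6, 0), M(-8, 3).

Using the Shoelace formula for a quadrilateral (vertices in order):
Area = (1/2)|sum of (x_i * y_(i+1) - x_(i+1) * y_i)|
Terms: (-5*-10 - 6*-4) = 74, (6*0 - 6*-10) = 60, (6*3 - -8*0) = 18, (-8*-4 - -5*3) = 47
Sum = 199
Area = (1/2)(199) = 199/2

199/2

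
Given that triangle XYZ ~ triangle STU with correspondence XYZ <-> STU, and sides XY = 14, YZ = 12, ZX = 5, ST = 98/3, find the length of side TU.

Similar triangles have proportional sides. Setting up the proportion:
ST / XY = TU / YZ
98/3 / 14 = TU / 12
TU = 12 * 98/3 / 14 = 28.

28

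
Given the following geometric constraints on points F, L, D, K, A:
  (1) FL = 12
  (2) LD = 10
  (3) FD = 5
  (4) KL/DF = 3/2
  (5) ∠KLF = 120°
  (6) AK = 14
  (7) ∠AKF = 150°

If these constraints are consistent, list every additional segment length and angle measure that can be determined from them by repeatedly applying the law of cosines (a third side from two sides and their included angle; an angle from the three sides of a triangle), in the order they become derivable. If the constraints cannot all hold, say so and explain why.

The constraints are consistent. Derivable facts, in order:
After 1 step:
- FK ≈ 17.04
- ∠DFL = 54.9°
- ∠DLF = 24.15°
- ∠FDL = 100.95°
After 2 steps:
- FA ≈ 29.99
- ∠FKL = 37.59°
- ∠KFL = 22.41°
After 3 steps:
- ∠AFK = 13.5°
- ∠FAK = 16.5°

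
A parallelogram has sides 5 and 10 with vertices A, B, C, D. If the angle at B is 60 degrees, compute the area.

The area of a parallelogram equals the product of two adjacent sides times the sine of the included angle.
This is because the height equals 10 * sin(60°) = 5*sqrt(3).
Area = 5 * 5*sqrt(3) = 25*sqrt(3)

25*sqrt(3)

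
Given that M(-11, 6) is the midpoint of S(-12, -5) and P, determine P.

Using the midpoint formula: M = ((x1 + x2)/2, (y1 + y2)/2)
We know M = (-11, 6) and S = (-12, -5)
For x: -11 = (-12 + x2)/2, so x2 = 2*-11 - -12 = -10
For y: 6 = (-5 + y2)/2, so y2 = 2*6 - -5 = 17
P = (-10, 17)

(-10, 17)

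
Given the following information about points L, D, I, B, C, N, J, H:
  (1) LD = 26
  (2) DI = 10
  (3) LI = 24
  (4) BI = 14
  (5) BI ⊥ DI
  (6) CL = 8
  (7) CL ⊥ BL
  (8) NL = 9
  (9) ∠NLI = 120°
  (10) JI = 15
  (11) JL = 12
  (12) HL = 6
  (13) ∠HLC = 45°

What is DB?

Step 1: By the law of cosines on triangle DIB: DB² = 10² + 14² − 2·10·14·cos(90°) = 296, so DB = 2·√74.

Therefore, the length of DB = 2·√74.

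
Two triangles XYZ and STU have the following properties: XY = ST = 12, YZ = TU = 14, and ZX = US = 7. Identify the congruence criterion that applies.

The given information provides:
XY = ST = 12, YZ = TU = 14, and ZX = US = 7
This matches the SSS congruence theorem.
All three pairs of corresponding sides are equal (Side-Side-Side).

SSS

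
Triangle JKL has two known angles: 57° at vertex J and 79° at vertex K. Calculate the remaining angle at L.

The interior angles sum to 180°: angle L = 180 - 57 - 79 = 44°.
The triangle is acute (angles 57°, 79°, 44°).

44 degrees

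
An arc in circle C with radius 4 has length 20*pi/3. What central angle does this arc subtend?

Arc length L = 2πr × θ/360, so θ = 360L / (2πr).
θ = 360 × 20*pi/3 / (2π × 4)
θ = 300°
θ = 300°

300°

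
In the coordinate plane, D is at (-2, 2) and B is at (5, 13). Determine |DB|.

The horizontal distance is |5 - -2| = 7 and the vertical distance is |13 - 2| = 11.
By the Pythagorean theorem, d = sqrt(7^2 + 11^2) = sqrt(170).

sqrt(170)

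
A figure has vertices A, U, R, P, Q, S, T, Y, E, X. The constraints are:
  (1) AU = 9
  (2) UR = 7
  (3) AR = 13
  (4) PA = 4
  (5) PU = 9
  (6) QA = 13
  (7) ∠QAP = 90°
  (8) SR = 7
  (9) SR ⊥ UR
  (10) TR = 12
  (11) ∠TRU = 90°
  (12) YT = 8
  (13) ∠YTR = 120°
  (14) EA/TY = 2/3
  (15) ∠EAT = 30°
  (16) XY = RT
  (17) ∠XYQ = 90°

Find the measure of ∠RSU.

Step 1: By the law of cosines on triangle SRU: SU² = 7² + 7² − 2·7·7·cos(90°) = 98, so SU = 7·√2.
Step 2: By the inverse law of cosines on triangle RSU: cos(∠RSU) = (7² + (7·√2)² − 7²) / (2·7·7·√2) = 98/138.59 = 0.7071, so ∠RSU = 45°.

Therefore, the measure of angle ∠RSU = 45°.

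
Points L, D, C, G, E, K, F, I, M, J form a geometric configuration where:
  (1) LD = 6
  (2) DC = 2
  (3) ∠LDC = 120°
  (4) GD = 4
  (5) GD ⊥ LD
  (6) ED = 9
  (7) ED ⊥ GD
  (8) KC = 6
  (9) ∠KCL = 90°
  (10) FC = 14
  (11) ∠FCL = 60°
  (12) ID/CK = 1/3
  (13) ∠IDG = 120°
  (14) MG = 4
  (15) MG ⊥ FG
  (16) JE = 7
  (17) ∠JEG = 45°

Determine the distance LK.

Step 1: By the law of cosines on triangle LDC: LC² = 6² + 2² − 2·6·2·cos(120°) = 52, so LC = 2·√13.
Step 2: By the law of cosines on triangle LCK: LK² = (2·√13)² + 6² − 2·2·√13·6·cos(90°) = 88, so LK = 2·√22.

Therefore, the length of LK = 2·√22.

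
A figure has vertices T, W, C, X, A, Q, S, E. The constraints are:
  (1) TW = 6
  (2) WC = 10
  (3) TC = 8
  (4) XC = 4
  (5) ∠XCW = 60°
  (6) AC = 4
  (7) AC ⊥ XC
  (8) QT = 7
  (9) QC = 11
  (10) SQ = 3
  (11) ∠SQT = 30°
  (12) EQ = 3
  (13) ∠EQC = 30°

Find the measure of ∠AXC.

Step 1: By the law of cosines on triangle XCA: XA² = 4² + 4² − 2·4·4·cos(90°) = 32, so XA = 4·√2.
Step 2: By the inverse law of cosines on triangle AXC: cos(∠AXC) = ((4·√2)² + 4² − 4²) / (2·4·√2·4) = 32/45.25 = 0.7071, so ∠AXC = 45°.

Therefore, the measure of angle ∠AXC = 45°.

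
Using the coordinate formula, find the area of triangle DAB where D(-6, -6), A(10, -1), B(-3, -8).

Using the Shoelace formula for a triangle:
Area = (1/2)|x0(y1 - y2) + x1(y2 - y0) + x2(y0 - y1)|
Area = (1/2)|-6(-1 - -8) + 10(-8 - -6) + -3(-6 - -1)|
Area = (1/2)|-42 + -20 + 15|
Area = (1/2)|-47|
Area = (1/2)(47)
Area = 47/2

47/2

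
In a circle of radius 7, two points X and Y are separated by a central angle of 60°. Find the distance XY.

Drop a perpendicular from the center to the chord, bisecting both the chord and the central angle.
Each half-chord = r sin(θ/2) = 7 sin(30°).
The full chord = 2 × 7 × sin(30°) = 7.

7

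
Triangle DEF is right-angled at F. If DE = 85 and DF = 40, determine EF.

By the Pythagorean theorem: EF^2 = DE^2 - DF^2
EF^2 = 85^2 - 40^2 = 7225 - 1600 = 5625
EF = sqrt(5625) = 75

75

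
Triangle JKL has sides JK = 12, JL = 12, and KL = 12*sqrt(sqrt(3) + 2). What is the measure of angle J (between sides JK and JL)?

By the inverse law of cosines: cos(J) = (JK² + JL² - KL²) / (2 × JK × JL)
cos(J) = (12² + 12² - (12*sqrt(sqrt(3) + 2))²) / (2 × 12 × 12)
cos(J) = (144 + 144 - (144*sqrt(3) + 288)) / 288
cos(J) = -sqrt(3)/2
J = arccos(-sqrt(3)/2) = 150°

150°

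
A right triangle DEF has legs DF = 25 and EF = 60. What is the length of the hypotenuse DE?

In a right triangle, the square of the hypotenuse equals the sum of the squares of the two legs.
The legs are 25 and 60, so the hypotenuse = sqrt(625 + 3600) = sqrt(4225) = 65.

65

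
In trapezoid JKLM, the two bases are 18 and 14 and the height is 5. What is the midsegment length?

The midsegment of a trapezoid = (base1 + base2) / 2
midsegment = (18 + 14) / 2
midsegment = 32 / 2
midsegment = 16

16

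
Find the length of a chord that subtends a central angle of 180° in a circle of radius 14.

Chord = 2(14) sin(90°) = 28

28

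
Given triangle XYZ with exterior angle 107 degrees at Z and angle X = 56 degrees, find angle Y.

The exterior angle theorem states that an exterior angle equals the sum of the two non-adjacent interior angles.
So 107 = 56 + angle Y, which gives angle Y = 107 - 56 = 51 degrees.

51 degrees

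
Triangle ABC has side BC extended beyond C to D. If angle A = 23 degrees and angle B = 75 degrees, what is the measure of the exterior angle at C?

Exterior angle = 23 + 75 = 98 degrees (exterior angle theorem).

98 degrees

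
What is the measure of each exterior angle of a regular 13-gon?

Each exterior angle of a regular n-gon is 360 / n.
For n = 13: 360 / 13 = 360/13 degrees.

360/13 degrees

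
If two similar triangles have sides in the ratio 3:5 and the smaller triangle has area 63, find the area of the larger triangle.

Area ratio = (3/5)^2 = 9/25. Area of the larger triangle = 63 * 25/9 = 175.

175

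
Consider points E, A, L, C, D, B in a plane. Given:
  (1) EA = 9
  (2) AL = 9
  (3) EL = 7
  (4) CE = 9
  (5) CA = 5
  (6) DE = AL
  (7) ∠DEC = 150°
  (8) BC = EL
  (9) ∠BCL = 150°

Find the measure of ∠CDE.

From the given relations: DE = AL = 9.
Step 1: By the law of cosines on triangle DEC: DC² = 9² + 9² − 2·9·9·cos(150°) = 302.3, so DC ≈ 17.39.
Step 2: By the inverse law of cosines on triangle CDE: cos(∠CDE) = (17.39² + 9² − 9²) / (2·17.39·9) = 302.3/312.96 = 0.9659, so ∠CDE = 15°.

Therefore, the measure of angle ∠CDE = 15°.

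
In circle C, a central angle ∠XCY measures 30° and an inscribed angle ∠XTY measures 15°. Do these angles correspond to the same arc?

By the inscribed angle theorem, if both angles subtend the same arc, the inscribed angle must be half the central angle.
Half of 30° = 15°, which equals the given inscribed angle of 15°.
Therefore, yes, they correspond to the same arc.

Yes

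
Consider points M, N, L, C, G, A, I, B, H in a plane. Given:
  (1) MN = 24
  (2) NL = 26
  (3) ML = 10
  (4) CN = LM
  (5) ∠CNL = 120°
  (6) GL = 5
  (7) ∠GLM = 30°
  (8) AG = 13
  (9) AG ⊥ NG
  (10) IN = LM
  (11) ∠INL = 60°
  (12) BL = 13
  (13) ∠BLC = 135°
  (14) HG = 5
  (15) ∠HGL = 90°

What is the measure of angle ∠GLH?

Step 1: By the law of cosines on triangle LGH: LH² = 5² + 5² − 2·5·5·cos(90°) = 50, so LH = 5·√2.
Step 2: By the inverse law of cosines on triangle GLH: cos(∠GLH) = (5² + (5·√2)² − 5²) / (2·5·5·√2) = 50/70.71 = 0.7071, so ∠GLH = 45°.

Therefore, the measure of angle ∠GLH = 45°.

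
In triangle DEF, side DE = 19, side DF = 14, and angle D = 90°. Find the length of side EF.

Since angle D = 90°, this is a right triangle and the law of cosines reduces to the Pythagorean theorem.
EF^2 = 19^2 + 14^2 = 557
EF = sqrt(557)

sqrt(557)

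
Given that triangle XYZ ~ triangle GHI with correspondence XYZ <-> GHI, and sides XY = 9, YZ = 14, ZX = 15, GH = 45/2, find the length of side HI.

Similar triangles have proportional sides. Setting up the proportion:
GH / XY = HI / YZ
45/2 / 9 = HI / 14
HI = 14 * 45/2 / 9 = 35.

35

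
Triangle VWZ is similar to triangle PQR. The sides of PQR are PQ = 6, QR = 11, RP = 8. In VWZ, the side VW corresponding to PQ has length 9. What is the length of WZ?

Similar triangles have proportional sides. Setting up the proportion:
VW / PQ = WZ / QR
9 / 6 = WZ / 11
WZ = 11 * 9 / 6 = 33/2.

33/2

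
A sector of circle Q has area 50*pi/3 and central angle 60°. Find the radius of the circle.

The sector covers 60°/360° = 1/6 of the full circle.
Full circle area = 50*pi/3 / 1/6 = 100*pi.
Since full area = πr², we get r² = 100*pi/π = 100, so r = 10.

10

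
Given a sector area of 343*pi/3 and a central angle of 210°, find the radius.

The sector covers 210°/360° = 7/12 of the full circle.
Full circle area = 343*pi/3 / 7/12 = 196*pi.
Since full area = πr², we get r² = 196*pi/π = 196, so r = 14.

14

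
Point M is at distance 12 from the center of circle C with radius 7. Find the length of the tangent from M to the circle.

The tangent, radius, and line from the external point to the center form a right triangle.
The right angle is where the tangent meets the radius.
By the Pythagorean theorem: tangent² + 7² = 12²
tangent² = 144 - 49 = 95
tangent = sqrt(95)

sqrt(95)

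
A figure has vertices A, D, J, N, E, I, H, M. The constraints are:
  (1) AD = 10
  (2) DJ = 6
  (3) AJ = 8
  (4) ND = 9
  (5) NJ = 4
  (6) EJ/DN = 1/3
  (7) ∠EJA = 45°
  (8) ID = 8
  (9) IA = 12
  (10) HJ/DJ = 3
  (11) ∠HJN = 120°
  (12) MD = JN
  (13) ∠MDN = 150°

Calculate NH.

From the given relations: HJ = 3·DJ = 3·6 = 18.
Step 1: By the law of cosines on triangle NJH: NH² = 4² + 18² − 2·4·18·cos(120°) = 412, so NH = 2·√103.

Therefore, the length of NH = 2·√103.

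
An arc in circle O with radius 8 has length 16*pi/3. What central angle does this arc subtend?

Arc length L = 2πr × θ/360, so θ = 360L / (2πr).
θ = 360 × 16*pi/3 / (2π × 8)
θ = 120°
θ = 120°

120°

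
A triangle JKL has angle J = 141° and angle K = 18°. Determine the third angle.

The interior angles sum to 180°: angle L = 180 - 141 - 18 = 21°.
The triangle is obtuse (angles 141°, 18°, 21°).

21 degrees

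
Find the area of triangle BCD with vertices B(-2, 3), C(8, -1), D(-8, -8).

Shoelace: Area = (1/2)|-2(-1--8) + 8(-8-3) + -8(3--1)| = (1/2)(134) = 67

67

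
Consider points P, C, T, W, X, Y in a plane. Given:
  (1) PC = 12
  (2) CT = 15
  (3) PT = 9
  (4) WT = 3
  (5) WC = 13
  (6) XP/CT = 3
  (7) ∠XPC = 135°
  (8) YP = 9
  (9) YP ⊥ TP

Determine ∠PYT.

Step 1: By the law of cosines on triangle YPT: YT² = 9² + 9² − 2·9·9·cos(90°) = 162, so YT = 9·√2.
Step 2: By the inverse law of cosines on triangle PYT: cos(∠PYT) = (9² + (9·√2)² − 9²) / (2·9·9·√2) = 162/229.1 = 0.7071, so ∠PYT = 45°.

Therefore, the measure of angle ∠PYT = 45°.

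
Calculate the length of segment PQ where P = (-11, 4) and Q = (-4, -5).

d = sqrt((-4 - -11)^2 + (-5 - 4)^2)
d = sqrt(7^2 + -9^2)
d = sqrt(49 + 81)
d = sqrt(130)

sqrt(130)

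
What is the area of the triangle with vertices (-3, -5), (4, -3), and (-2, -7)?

The Shoelace formula computes the area from vertex coordinates by summing cross products.
For vertices (-3,-5), (4,-3), (-2,-7):
Signed sum = -3*-3 - 4*-5 + 4*-7 - -2*-3 + -2*-5 - -3*-7
= 29 + -34 + -11 = -16
Area = (1/2)|-16| = 8.

8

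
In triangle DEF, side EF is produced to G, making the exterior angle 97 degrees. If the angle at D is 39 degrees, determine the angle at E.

The exterior angle theorem states that an exterior angle equals the sum of the two non-adjacent interior angles.
So 97 = 39 + angle E, which gives angle E = 97 - 39 = 58 degrees.

58 degrees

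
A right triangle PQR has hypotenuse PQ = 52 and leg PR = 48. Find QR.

QR = sqrt(52^2 - 48^2) = sqrt(400) = 20

20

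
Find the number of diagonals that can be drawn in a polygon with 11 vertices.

Total line segments between 11 vertices = C(11,2) = 55.
Subtract the 11 sides: 55 - 11 = 44 diagonals.

44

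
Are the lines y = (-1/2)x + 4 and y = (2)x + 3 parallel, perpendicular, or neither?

Slope of line 1: m1 = -1/2
Slope of line 2: m2 = 2
m1 * m2 = -1, so perpendicular.

Perpendicular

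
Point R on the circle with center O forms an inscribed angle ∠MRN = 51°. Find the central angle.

The inscribed angle theorem states that a central angle is always twice any inscribed angle that subtends the same arc.
Since the inscribed angle is 51°, the central angle = 2 × 51° = 102°.

102°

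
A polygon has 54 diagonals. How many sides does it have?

Using d = n(n - 3)/2, we solve 54 = n(n - 3)/2.
So n(n - 3) = 108.
Testing n = 12: 12 * 9 = 108 = 108. Correct.
The polygon has 12 sides.

12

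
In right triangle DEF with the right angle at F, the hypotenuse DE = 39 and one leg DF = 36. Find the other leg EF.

Rearranging the Pythagorean theorem to solve for the unknown leg:
leg^2 = hypotenuse^2 - known_leg^2 = 1521 - 1296 = 225
leg = sqrt(225) = 15.

15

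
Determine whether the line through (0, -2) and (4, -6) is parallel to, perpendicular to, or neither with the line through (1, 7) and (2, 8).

Slope of line 1: m1 = (-6 - -2)/(4 - 0) = -4/4 = -1
Slope of line 2: m2 = (8 - 7)/(2 - 1) = 1/1 = 1
Two lines are perpendicular when the product of their slopes is -1 (negative reciprocals).
m1 * m2 = (-1) * (1) = -1, confirming perpendicularity.

Perpendicular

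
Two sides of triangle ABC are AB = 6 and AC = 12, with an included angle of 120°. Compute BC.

When two sides and the included angle are known, the law of cosines gives the third side.
c^2 = a^2 + b^2 - 2ab cos(C) generalizes the Pythagorean theorem to non-right triangles.
Here: BC^2 = 36 + 144 - 144*(-1/2) = 252
BC = 6*sqrt(7)

6*sqrt(7)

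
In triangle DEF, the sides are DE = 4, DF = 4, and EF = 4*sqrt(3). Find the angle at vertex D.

When all three sides of a triangle are known, the law of cosines can be rearranged to find any angle.
cos(C) = (a² + b² - c²) / (2ab) gives cos(D) = -1/2.
Taking the inverse cosine: D = 120°.

120°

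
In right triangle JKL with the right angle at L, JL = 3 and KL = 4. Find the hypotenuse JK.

JK = sqrt(3^2 + 4^2) = sqrt(25) = 5

5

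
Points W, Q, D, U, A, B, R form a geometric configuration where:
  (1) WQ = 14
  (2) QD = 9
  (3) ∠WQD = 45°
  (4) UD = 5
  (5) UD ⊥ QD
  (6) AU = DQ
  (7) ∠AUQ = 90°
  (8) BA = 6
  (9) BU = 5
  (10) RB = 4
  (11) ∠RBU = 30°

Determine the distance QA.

From the given relations: AU = DQ = 9.
Step 1: By the law of cosines on triangle UDQ: UQ² = 5² + 9² − 2·5·9·cos(90°) = 106, so UQ = √106.
Step 2: By the law of cosines on triangle QUA: QA² = √106² + 9² − 2·√106·9·cos(90°) = 187, so QA = √187.

Therefore, the length of QA = √187.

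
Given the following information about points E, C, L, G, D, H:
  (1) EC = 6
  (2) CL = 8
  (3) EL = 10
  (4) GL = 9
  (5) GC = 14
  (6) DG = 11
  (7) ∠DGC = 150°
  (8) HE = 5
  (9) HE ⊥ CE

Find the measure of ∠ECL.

Step 1: By the inverse law of cosines on triangle ECL: cos(∠ECL) = (6² + 8² − 10²) / (2·6·8) = 0/96 = 0, so ∠ECL = 90°.

Therefore, the measure of angle ∠ECL = 90°.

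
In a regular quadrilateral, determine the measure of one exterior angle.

Each exterior angle of a regular n-gon is 360 / n.
For n = 4: 360 / 4 = 90 degrees.

90 degrees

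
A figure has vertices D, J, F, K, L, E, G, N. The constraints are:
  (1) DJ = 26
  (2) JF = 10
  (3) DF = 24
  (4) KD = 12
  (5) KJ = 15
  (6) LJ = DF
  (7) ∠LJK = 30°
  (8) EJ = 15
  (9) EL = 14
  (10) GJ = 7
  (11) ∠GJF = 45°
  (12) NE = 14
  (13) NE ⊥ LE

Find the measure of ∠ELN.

Step 1: By the law of cosines on triangle LEN: LN² = 14² + 14² − 2·14·14·cos(90°) = 392, so LN = 14·√2.
Step 2: By the inverse law of cosines on triangle ELN: cos(∠ELN) = (14² + (14·√2)² − 14²) / (2·14·14·√2) = 392/554.37 = 0.7071, so ∠ELN = 45°.

Therefore, the measure of angle ∠ELN = 45°.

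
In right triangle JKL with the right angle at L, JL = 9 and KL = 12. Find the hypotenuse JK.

JK = sqrt(9^2 + 12^2) = sqrt(225) = 15

15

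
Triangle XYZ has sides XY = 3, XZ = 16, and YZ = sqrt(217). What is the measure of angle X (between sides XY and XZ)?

cos(X) = (3² + 16² - (sqrt(217))²) / (2 × 3 × 16) = 1/2, so X = arccos(1/2) = 60°.

60°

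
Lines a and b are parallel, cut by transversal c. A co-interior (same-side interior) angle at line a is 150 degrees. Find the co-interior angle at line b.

Co-interior (same-side interior) angles are between the parallel lines on the same side of the transversal.
Unlike corresponding or alternate interior angles, they are supplementary rather than equal.
So the angle = 180 - 150 = 30 degrees.

30 degrees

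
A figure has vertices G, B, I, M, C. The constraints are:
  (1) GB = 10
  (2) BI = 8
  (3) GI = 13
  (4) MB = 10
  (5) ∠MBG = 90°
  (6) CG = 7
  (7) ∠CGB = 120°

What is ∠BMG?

Step 1: By the law of cosines on triangle MBG: MG² = 10² + 10² − 2·10·10·cos(90°) = 200, so MG = 10·√2.
Step 2: By the inverse law of cosines on triangle BMG: cos(∠BMG) = (10² + (10·√2)² − 10²) / (2·10·10·√2) = 200/282.84 = 0.7071, so ∠BMG = 45°.

Therefore, the measure of angle ∠BMG = 45°.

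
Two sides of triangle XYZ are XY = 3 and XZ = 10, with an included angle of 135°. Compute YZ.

When two sides and the included angle are known, the law of cosines gives the third side.
c^2 = a^2 + b^2 - 2ab cos(C) generalizes the Pythagorean theorem to non-right triangles.
Here: YZ^2 = 9 + 100 - 60*(-sqrt(2)/2) = 30*sqrt(2) + 109
YZ = sqrt(30*sqrt(2) + 109)

sqrt(30*sqrt(2) + 109)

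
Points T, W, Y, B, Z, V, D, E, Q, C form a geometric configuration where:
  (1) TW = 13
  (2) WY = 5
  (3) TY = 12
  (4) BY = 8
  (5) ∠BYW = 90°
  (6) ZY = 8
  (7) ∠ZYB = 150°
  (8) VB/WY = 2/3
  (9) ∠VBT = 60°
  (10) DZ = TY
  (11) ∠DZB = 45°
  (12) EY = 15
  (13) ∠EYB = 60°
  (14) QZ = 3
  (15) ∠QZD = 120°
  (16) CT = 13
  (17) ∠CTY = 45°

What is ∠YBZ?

Step 1: By the law of cosines on triangle BYZ: BZ² = 8² + 8² − 2·8·8·cos(150°) = 238.85, so BZ ≈ 15.45.
Step 2: By the inverse law of cosines on triangle YBZ: cos(∠YBZ) = (8² + 15.45² − 8²) / (2·8·15.45) = 238.85/247.28 = 0.9659, so ∠YBZ = 15°.

Therefore, the measure of angle ∠YBZ = 15°.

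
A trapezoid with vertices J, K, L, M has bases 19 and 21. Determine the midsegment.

The midsegment (median) of a trapezoid connects the midpoints of the non-parallel sides.
Its length is the average of the two bases: (19 + 21) / 2 = 20.

20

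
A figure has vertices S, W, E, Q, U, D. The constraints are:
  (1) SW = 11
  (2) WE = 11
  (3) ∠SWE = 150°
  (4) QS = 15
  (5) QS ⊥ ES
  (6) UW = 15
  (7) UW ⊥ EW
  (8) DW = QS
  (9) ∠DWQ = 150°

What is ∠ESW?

Step 1: By the law of cosines on triangle SWE: SE² = 11² + 11² − 2·11·11·cos(150°) = 451.58, so SE ≈ 21.25.
Step 2: By the inverse law of cosines on triangle ESW: cos(∠ESW) = (21.25² + 11² − 11²) / (2·21.25·11) = 451.58/467.51 = 0.9659, so ∠ESW = 15°.

Therefore, the measure of angle ∠ESW = 15°.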